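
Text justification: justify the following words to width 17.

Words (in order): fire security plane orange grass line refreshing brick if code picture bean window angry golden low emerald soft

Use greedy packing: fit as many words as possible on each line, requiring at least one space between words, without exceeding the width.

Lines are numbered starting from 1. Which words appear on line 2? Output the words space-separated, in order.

Line 1: ['fire', 'security'] (min_width=13, slack=4)
Line 2: ['plane', 'orange'] (min_width=12, slack=5)
Line 3: ['grass', 'line'] (min_width=10, slack=7)
Line 4: ['refreshing', 'brick'] (min_width=16, slack=1)
Line 5: ['if', 'code', 'picture'] (min_width=15, slack=2)
Line 6: ['bean', 'window', 'angry'] (min_width=17, slack=0)
Line 7: ['golden', 'low'] (min_width=10, slack=7)
Line 8: ['emerald', 'soft'] (min_width=12, slack=5)

Answer: plane orange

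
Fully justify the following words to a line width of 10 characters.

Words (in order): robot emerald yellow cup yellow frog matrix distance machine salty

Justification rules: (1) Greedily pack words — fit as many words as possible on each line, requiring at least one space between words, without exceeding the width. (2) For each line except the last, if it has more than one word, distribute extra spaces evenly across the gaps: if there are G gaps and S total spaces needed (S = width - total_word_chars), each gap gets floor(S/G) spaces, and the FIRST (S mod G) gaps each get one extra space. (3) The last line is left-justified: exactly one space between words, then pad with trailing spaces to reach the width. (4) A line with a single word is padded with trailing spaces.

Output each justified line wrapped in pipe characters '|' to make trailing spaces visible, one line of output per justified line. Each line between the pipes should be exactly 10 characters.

Answer: |robot     |
|emerald   |
|yellow cup|
|yellow    |
|frog      |
|matrix    |
|distance  |
|machine   |
|salty     |

Derivation:
Line 1: ['robot'] (min_width=5, slack=5)
Line 2: ['emerald'] (min_width=7, slack=3)
Line 3: ['yellow', 'cup'] (min_width=10, slack=0)
Line 4: ['yellow'] (min_width=6, slack=4)
Line 5: ['frog'] (min_width=4, slack=6)
Line 6: ['matrix'] (min_width=6, slack=4)
Line 7: ['distance'] (min_width=8, slack=2)
Line 8: ['machine'] (min_width=7, slack=3)
Line 9: ['salty'] (min_width=5, slack=5)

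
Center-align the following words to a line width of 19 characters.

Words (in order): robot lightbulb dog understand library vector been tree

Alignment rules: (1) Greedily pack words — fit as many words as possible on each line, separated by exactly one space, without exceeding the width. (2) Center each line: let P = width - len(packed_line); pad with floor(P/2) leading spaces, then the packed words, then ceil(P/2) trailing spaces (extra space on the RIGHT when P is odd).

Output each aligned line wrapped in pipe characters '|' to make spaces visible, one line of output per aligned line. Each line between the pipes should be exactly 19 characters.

Line 1: ['robot', 'lightbulb', 'dog'] (min_width=19, slack=0)
Line 2: ['understand', 'library'] (min_width=18, slack=1)
Line 3: ['vector', 'been', 'tree'] (min_width=16, slack=3)

Answer: |robot lightbulb dog|
|understand library |
| vector been tree  |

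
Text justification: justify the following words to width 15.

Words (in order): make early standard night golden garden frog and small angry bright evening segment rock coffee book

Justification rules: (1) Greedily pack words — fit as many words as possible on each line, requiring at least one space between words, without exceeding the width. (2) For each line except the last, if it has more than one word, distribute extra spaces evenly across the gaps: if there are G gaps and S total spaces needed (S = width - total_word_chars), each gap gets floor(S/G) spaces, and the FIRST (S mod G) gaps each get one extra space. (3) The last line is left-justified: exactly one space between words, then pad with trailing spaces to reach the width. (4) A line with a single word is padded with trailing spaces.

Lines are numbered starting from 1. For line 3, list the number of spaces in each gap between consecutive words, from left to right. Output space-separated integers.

Answer: 3

Derivation:
Line 1: ['make', 'early'] (min_width=10, slack=5)
Line 2: ['standard', 'night'] (min_width=14, slack=1)
Line 3: ['golden', 'garden'] (min_width=13, slack=2)
Line 4: ['frog', 'and', 'small'] (min_width=14, slack=1)
Line 5: ['angry', 'bright'] (min_width=12, slack=3)
Line 6: ['evening', 'segment'] (min_width=15, slack=0)
Line 7: ['rock', 'coffee'] (min_width=11, slack=4)
Line 8: ['book'] (min_width=4, slack=11)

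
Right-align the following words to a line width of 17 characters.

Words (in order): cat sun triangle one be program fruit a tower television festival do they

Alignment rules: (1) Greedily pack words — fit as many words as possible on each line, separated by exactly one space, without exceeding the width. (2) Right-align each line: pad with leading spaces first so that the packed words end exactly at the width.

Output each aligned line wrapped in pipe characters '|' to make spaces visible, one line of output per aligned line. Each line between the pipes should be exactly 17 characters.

Line 1: ['cat', 'sun', 'triangle'] (min_width=16, slack=1)
Line 2: ['one', 'be', 'program'] (min_width=14, slack=3)
Line 3: ['fruit', 'a', 'tower'] (min_width=13, slack=4)
Line 4: ['television'] (min_width=10, slack=7)
Line 5: ['festival', 'do', 'they'] (min_width=16, slack=1)

Answer: | cat sun triangle|
|   one be program|
|    fruit a tower|
|       television|
| festival do they|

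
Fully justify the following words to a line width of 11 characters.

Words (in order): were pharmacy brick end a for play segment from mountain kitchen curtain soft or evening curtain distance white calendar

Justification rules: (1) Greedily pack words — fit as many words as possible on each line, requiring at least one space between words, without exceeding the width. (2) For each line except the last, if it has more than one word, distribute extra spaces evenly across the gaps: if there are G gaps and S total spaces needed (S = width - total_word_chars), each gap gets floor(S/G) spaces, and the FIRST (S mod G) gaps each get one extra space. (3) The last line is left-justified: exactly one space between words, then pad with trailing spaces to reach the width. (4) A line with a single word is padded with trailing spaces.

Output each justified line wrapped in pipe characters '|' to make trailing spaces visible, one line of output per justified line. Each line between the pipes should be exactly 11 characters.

Line 1: ['were'] (min_width=4, slack=7)
Line 2: ['pharmacy'] (min_width=8, slack=3)
Line 3: ['brick', 'end', 'a'] (min_width=11, slack=0)
Line 4: ['for', 'play'] (min_width=8, slack=3)
Line 5: ['segment'] (min_width=7, slack=4)
Line 6: ['from'] (min_width=4, slack=7)
Line 7: ['mountain'] (min_width=8, slack=3)
Line 8: ['kitchen'] (min_width=7, slack=4)
Line 9: ['curtain'] (min_width=7, slack=4)
Line 10: ['soft', 'or'] (min_width=7, slack=4)
Line 11: ['evening'] (min_width=7, slack=4)
Line 12: ['curtain'] (min_width=7, slack=4)
Line 13: ['distance'] (min_width=8, slack=3)
Line 14: ['white'] (min_width=5, slack=6)
Line 15: ['calendar'] (min_width=8, slack=3)

Answer: |were       |
|pharmacy   |
|brick end a|
|for    play|
|segment    |
|from       |
|mountain   |
|kitchen    |
|curtain    |
|soft     or|
|evening    |
|curtain    |
|distance   |
|white      |
|calendar   |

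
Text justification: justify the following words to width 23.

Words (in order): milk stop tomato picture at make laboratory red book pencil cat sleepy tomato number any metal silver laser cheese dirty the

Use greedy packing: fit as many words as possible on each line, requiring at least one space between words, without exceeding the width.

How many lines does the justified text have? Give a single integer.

Answer: 7

Derivation:
Line 1: ['milk', 'stop', 'tomato'] (min_width=16, slack=7)
Line 2: ['picture', 'at', 'make'] (min_width=15, slack=8)
Line 3: ['laboratory', 'red', 'book'] (min_width=19, slack=4)
Line 4: ['pencil', 'cat', 'sleepy'] (min_width=17, slack=6)
Line 5: ['tomato', 'number', 'any', 'metal'] (min_width=23, slack=0)
Line 6: ['silver', 'laser', 'cheese'] (min_width=19, slack=4)
Line 7: ['dirty', 'the'] (min_width=9, slack=14)
Total lines: 7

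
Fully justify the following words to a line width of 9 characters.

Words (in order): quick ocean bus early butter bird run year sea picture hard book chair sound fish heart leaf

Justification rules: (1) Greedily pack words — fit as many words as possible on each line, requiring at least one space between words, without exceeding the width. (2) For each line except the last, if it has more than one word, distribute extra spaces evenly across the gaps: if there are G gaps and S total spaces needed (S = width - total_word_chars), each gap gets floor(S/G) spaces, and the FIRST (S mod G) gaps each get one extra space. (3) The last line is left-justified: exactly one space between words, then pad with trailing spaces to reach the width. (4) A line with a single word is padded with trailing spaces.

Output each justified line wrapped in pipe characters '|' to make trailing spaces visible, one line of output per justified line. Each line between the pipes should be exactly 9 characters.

Answer: |quick    |
|ocean bus|
|early    |
|butter   |
|bird  run|
|year  sea|
|picture  |
|hard book|
|chair    |
|sound    |
|fish     |
|heart    |
|leaf     |

Derivation:
Line 1: ['quick'] (min_width=5, slack=4)
Line 2: ['ocean', 'bus'] (min_width=9, slack=0)
Line 3: ['early'] (min_width=5, slack=4)
Line 4: ['butter'] (min_width=6, slack=3)
Line 5: ['bird', 'run'] (min_width=8, slack=1)
Line 6: ['year', 'sea'] (min_width=8, slack=1)
Line 7: ['picture'] (min_width=7, slack=2)
Line 8: ['hard', 'book'] (min_width=9, slack=0)
Line 9: ['chair'] (min_width=5, slack=4)
Line 10: ['sound'] (min_width=5, slack=4)
Line 11: ['fish'] (min_width=4, slack=5)
Line 12: ['heart'] (min_width=5, slack=4)
Line 13: ['leaf'] (min_width=4, slack=5)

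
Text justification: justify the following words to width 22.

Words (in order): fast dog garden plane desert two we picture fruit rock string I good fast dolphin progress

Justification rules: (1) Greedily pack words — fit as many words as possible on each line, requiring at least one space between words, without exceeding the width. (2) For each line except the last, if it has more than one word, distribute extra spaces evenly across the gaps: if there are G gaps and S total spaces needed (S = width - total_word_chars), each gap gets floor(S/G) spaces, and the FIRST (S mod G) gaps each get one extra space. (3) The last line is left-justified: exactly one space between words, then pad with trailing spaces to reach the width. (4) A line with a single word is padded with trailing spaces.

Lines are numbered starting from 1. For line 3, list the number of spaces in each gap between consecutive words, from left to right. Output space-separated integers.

Answer: 2 2 2

Derivation:
Line 1: ['fast', 'dog', 'garden', 'plane'] (min_width=21, slack=1)
Line 2: ['desert', 'two', 'we', 'picture'] (min_width=21, slack=1)
Line 3: ['fruit', 'rock', 'string', 'I'] (min_width=19, slack=3)
Line 4: ['good', 'fast', 'dolphin'] (min_width=17, slack=5)
Line 5: ['progress'] (min_width=8, slack=14)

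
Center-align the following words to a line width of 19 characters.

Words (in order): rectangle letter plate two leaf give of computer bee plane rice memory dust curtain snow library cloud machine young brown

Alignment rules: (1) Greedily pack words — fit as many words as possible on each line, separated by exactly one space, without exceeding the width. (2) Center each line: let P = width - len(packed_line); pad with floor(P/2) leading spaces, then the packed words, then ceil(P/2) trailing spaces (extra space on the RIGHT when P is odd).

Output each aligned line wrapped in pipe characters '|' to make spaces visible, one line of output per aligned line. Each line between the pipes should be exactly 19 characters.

Answer: | rectangle letter  |
|plate two leaf give|
|  of computer bee  |
| plane rice memory |
| dust curtain snow |
|   library cloud   |
|machine young brown|

Derivation:
Line 1: ['rectangle', 'letter'] (min_width=16, slack=3)
Line 2: ['plate', 'two', 'leaf', 'give'] (min_width=19, slack=0)
Line 3: ['of', 'computer', 'bee'] (min_width=15, slack=4)
Line 4: ['plane', 'rice', 'memory'] (min_width=17, slack=2)
Line 5: ['dust', 'curtain', 'snow'] (min_width=17, slack=2)
Line 6: ['library', 'cloud'] (min_width=13, slack=6)
Line 7: ['machine', 'young', 'brown'] (min_width=19, slack=0)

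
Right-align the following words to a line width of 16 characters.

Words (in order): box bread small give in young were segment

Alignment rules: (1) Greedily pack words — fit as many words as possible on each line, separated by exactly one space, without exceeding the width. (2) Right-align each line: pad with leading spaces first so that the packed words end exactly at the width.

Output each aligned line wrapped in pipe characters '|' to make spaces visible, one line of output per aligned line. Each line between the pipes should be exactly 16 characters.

Answer: | box bread small|
|   give in young|
|    were segment|

Derivation:
Line 1: ['box', 'bread', 'small'] (min_width=15, slack=1)
Line 2: ['give', 'in', 'young'] (min_width=13, slack=3)
Line 3: ['were', 'segment'] (min_width=12, slack=4)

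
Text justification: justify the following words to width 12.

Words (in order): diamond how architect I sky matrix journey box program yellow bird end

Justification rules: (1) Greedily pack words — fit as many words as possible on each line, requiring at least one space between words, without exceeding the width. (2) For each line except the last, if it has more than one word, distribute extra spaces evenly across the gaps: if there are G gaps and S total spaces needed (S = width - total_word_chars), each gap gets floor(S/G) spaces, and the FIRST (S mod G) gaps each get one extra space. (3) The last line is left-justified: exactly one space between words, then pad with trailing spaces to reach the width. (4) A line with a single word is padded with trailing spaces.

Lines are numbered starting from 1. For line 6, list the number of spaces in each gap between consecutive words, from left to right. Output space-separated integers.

Line 1: ['diamond', 'how'] (min_width=11, slack=1)
Line 2: ['architect', 'I'] (min_width=11, slack=1)
Line 3: ['sky', 'matrix'] (min_width=10, slack=2)
Line 4: ['journey', 'box'] (min_width=11, slack=1)
Line 5: ['program'] (min_width=7, slack=5)
Line 6: ['yellow', 'bird'] (min_width=11, slack=1)
Line 7: ['end'] (min_width=3, slack=9)

Answer: 2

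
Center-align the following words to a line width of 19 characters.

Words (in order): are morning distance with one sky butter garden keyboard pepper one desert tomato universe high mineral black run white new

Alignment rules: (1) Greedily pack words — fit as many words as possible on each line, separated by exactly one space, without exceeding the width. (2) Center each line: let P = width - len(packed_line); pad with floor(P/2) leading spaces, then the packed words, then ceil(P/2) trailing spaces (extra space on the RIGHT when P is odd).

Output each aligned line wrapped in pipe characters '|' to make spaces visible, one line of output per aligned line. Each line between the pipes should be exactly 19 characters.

Line 1: ['are', 'morning'] (min_width=11, slack=8)
Line 2: ['distance', 'with', 'one'] (min_width=17, slack=2)
Line 3: ['sky', 'butter', 'garden'] (min_width=17, slack=2)
Line 4: ['keyboard', 'pepper', 'one'] (min_width=19, slack=0)
Line 5: ['desert', 'tomato'] (min_width=13, slack=6)
Line 6: ['universe', 'high'] (min_width=13, slack=6)
Line 7: ['mineral', 'black', 'run'] (min_width=17, slack=2)
Line 8: ['white', 'new'] (min_width=9, slack=10)

Answer: |    are morning    |
| distance with one |
| sky butter garden |
|keyboard pepper one|
|   desert tomato   |
|   universe high   |
| mineral black run |
|     white new     |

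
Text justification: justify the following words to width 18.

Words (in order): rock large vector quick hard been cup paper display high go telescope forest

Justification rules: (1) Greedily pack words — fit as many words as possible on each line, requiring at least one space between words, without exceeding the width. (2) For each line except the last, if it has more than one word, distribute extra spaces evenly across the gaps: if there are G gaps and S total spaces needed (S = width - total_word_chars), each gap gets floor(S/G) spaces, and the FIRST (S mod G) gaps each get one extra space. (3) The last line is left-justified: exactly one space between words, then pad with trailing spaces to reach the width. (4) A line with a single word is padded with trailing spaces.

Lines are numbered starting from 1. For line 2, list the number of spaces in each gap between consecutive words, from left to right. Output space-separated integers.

Line 1: ['rock', 'large', 'vector'] (min_width=17, slack=1)
Line 2: ['quick', 'hard', 'been'] (min_width=15, slack=3)
Line 3: ['cup', 'paper', 'display'] (min_width=17, slack=1)
Line 4: ['high', 'go', 'telescope'] (min_width=17, slack=1)
Line 5: ['forest'] (min_width=6, slack=12)

Answer: 3 2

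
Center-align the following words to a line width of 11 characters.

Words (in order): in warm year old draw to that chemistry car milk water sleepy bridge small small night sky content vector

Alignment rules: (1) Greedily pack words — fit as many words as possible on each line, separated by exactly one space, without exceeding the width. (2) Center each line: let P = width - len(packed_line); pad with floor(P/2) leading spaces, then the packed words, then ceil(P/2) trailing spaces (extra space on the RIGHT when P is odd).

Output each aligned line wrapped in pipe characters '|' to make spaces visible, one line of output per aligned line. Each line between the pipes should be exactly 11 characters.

Line 1: ['in', 'warm'] (min_width=7, slack=4)
Line 2: ['year', 'old'] (min_width=8, slack=3)
Line 3: ['draw', 'to'] (min_width=7, slack=4)
Line 4: ['that'] (min_width=4, slack=7)
Line 5: ['chemistry'] (min_width=9, slack=2)
Line 6: ['car', 'milk'] (min_width=8, slack=3)
Line 7: ['water'] (min_width=5, slack=6)
Line 8: ['sleepy'] (min_width=6, slack=5)
Line 9: ['bridge'] (min_width=6, slack=5)
Line 10: ['small', 'small'] (min_width=11, slack=0)
Line 11: ['night', 'sky'] (min_width=9, slack=2)
Line 12: ['content'] (min_width=7, slack=4)
Line 13: ['vector'] (min_width=6, slack=5)

Answer: |  in warm  |
| year old  |
|  draw to  |
|   that    |
| chemistry |
| car milk  |
|   water   |
|  sleepy   |
|  bridge   |
|small small|
| night sky |
|  content  |
|  vector   |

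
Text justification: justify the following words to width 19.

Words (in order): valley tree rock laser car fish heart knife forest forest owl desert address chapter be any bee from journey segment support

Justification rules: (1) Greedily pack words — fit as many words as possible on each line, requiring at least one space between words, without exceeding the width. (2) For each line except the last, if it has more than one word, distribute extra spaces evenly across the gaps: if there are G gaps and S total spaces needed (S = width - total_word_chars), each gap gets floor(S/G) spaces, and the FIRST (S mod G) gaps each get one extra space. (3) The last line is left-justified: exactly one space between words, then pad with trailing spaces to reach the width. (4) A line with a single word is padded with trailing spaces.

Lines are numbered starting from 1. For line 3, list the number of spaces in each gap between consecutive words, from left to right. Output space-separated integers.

Line 1: ['valley', 'tree', 'rock'] (min_width=16, slack=3)
Line 2: ['laser', 'car', 'fish'] (min_width=14, slack=5)
Line 3: ['heart', 'knife', 'forest'] (min_width=18, slack=1)
Line 4: ['forest', 'owl', 'desert'] (min_width=17, slack=2)
Line 5: ['address', 'chapter', 'be'] (min_width=18, slack=1)
Line 6: ['any', 'bee', 'from'] (min_width=12, slack=7)
Line 7: ['journey', 'segment'] (min_width=15, slack=4)
Line 8: ['support'] (min_width=7, slack=12)

Answer: 2 1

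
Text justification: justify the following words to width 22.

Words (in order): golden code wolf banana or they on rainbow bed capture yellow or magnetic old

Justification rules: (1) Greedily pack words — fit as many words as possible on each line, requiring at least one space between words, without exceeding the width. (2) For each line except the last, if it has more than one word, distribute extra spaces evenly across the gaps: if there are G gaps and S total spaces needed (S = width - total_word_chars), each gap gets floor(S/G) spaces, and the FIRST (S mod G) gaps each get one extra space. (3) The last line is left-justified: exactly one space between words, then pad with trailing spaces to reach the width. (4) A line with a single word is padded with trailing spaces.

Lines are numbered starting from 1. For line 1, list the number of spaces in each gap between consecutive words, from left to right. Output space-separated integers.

Answer: 4 4

Derivation:
Line 1: ['golden', 'code', 'wolf'] (min_width=16, slack=6)
Line 2: ['banana', 'or', 'they', 'on'] (min_width=17, slack=5)
Line 3: ['rainbow', 'bed', 'capture'] (min_width=19, slack=3)
Line 4: ['yellow', 'or', 'magnetic', 'old'] (min_width=22, slack=0)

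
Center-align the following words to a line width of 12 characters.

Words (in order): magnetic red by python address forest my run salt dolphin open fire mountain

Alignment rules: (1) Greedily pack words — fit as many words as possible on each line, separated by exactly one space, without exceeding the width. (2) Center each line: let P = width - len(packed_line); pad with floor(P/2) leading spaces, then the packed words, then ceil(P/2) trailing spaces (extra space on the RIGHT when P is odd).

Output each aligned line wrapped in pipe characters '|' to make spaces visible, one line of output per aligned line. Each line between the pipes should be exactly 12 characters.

Line 1: ['magnetic', 'red'] (min_width=12, slack=0)
Line 2: ['by', 'python'] (min_width=9, slack=3)
Line 3: ['address'] (min_width=7, slack=5)
Line 4: ['forest', 'my'] (min_width=9, slack=3)
Line 5: ['run', 'salt'] (min_width=8, slack=4)
Line 6: ['dolphin', 'open'] (min_width=12, slack=0)
Line 7: ['fire'] (min_width=4, slack=8)
Line 8: ['mountain'] (min_width=8, slack=4)

Answer: |magnetic red|
| by python  |
|  address   |
| forest my  |
|  run salt  |
|dolphin open|
|    fire    |
|  mountain  |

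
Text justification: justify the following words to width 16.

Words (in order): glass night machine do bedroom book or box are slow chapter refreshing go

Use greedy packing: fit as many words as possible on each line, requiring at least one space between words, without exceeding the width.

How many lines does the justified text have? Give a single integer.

Line 1: ['glass', 'night'] (min_width=11, slack=5)
Line 2: ['machine', 'do'] (min_width=10, slack=6)
Line 3: ['bedroom', 'book', 'or'] (min_width=15, slack=1)
Line 4: ['box', 'are', 'slow'] (min_width=12, slack=4)
Line 5: ['chapter'] (min_width=7, slack=9)
Line 6: ['refreshing', 'go'] (min_width=13, slack=3)
Total lines: 6

Answer: 6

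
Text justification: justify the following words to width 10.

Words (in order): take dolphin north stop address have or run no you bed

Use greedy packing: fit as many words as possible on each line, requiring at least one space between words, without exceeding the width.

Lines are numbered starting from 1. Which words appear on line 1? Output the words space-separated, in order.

Line 1: ['take'] (min_width=4, slack=6)
Line 2: ['dolphin'] (min_width=7, slack=3)
Line 3: ['north', 'stop'] (min_width=10, slack=0)
Line 4: ['address'] (min_width=7, slack=3)
Line 5: ['have', 'or'] (min_width=7, slack=3)
Line 6: ['run', 'no', 'you'] (min_width=10, slack=0)
Line 7: ['bed'] (min_width=3, slack=7)

Answer: take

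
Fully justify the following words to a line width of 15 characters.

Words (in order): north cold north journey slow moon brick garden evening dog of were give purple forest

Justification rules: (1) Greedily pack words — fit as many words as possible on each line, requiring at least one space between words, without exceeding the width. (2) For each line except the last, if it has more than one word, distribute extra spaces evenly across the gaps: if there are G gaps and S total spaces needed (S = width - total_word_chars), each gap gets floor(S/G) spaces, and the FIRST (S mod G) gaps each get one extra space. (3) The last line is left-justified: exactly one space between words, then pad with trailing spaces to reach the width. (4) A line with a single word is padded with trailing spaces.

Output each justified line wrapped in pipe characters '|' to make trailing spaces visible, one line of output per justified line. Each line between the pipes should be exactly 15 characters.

Answer: |north      cold|
|north   journey|
|slow moon brick|
|garden  evening|
|dog   of   were|
|give     purple|
|forest         |

Derivation:
Line 1: ['north', 'cold'] (min_width=10, slack=5)
Line 2: ['north', 'journey'] (min_width=13, slack=2)
Line 3: ['slow', 'moon', 'brick'] (min_width=15, slack=0)
Line 4: ['garden', 'evening'] (min_width=14, slack=1)
Line 5: ['dog', 'of', 'were'] (min_width=11, slack=4)
Line 6: ['give', 'purple'] (min_width=11, slack=4)
Line 7: ['forest'] (min_width=6, slack=9)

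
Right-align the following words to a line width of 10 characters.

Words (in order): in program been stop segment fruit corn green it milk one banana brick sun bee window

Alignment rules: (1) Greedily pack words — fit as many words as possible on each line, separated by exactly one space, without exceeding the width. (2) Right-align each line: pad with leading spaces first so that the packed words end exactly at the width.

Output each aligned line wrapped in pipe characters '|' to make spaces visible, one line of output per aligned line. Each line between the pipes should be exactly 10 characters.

Line 1: ['in', 'program'] (min_width=10, slack=0)
Line 2: ['been', 'stop'] (min_width=9, slack=1)
Line 3: ['segment'] (min_width=7, slack=3)
Line 4: ['fruit', 'corn'] (min_width=10, slack=0)
Line 5: ['green', 'it'] (min_width=8, slack=2)
Line 6: ['milk', 'one'] (min_width=8, slack=2)
Line 7: ['banana'] (min_width=6, slack=4)
Line 8: ['brick', 'sun'] (min_width=9, slack=1)
Line 9: ['bee', 'window'] (min_width=10, slack=0)

Answer: |in program|
| been stop|
|   segment|
|fruit corn|
|  green it|
|  milk one|
|    banana|
| brick sun|
|bee window|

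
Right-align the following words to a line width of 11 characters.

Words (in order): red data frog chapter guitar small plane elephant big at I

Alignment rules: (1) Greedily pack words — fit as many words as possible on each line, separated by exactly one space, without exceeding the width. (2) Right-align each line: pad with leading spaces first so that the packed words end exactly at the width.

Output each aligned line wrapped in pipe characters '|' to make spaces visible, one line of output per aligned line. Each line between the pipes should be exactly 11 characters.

Answer: |   red data|
|       frog|
|    chapter|
|     guitar|
|small plane|
|   elephant|
|   big at I|

Derivation:
Line 1: ['red', 'data'] (min_width=8, slack=3)
Line 2: ['frog'] (min_width=4, slack=7)
Line 3: ['chapter'] (min_width=7, slack=4)
Line 4: ['guitar'] (min_width=6, slack=5)
Line 5: ['small', 'plane'] (min_width=11, slack=0)
Line 6: ['elephant'] (min_width=8, slack=3)
Line 7: ['big', 'at', 'I'] (min_width=8, slack=3)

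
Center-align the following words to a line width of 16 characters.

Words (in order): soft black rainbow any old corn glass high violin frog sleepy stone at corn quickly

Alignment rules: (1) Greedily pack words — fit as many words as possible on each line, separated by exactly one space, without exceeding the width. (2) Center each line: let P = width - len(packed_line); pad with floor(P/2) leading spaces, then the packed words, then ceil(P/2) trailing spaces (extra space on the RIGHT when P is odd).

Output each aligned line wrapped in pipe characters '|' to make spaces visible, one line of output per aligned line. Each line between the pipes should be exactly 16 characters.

Line 1: ['soft', 'black'] (min_width=10, slack=6)
Line 2: ['rainbow', 'any', 'old'] (min_width=15, slack=1)
Line 3: ['corn', 'glass', 'high'] (min_width=15, slack=1)
Line 4: ['violin', 'frog'] (min_width=11, slack=5)
Line 5: ['sleepy', 'stone', 'at'] (min_width=15, slack=1)
Line 6: ['corn', 'quickly'] (min_width=12, slack=4)

Answer: |   soft black   |
|rainbow any old |
|corn glass high |
|  violin frog   |
|sleepy stone at |
|  corn quickly  |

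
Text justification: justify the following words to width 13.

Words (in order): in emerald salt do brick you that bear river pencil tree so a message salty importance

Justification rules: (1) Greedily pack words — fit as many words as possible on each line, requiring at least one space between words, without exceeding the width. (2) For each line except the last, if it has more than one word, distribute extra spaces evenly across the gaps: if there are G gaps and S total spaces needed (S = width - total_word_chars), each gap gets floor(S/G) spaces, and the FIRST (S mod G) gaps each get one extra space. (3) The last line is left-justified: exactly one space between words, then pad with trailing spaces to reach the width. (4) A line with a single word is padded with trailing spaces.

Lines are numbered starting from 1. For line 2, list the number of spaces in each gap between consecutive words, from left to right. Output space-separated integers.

Line 1: ['in', 'emerald'] (min_width=10, slack=3)
Line 2: ['salt', 'do', 'brick'] (min_width=13, slack=0)
Line 3: ['you', 'that', 'bear'] (min_width=13, slack=0)
Line 4: ['river', 'pencil'] (min_width=12, slack=1)
Line 5: ['tree', 'so', 'a'] (min_width=9, slack=4)
Line 6: ['message', 'salty'] (min_width=13, slack=0)
Line 7: ['importance'] (min_width=10, slack=3)

Answer: 1 1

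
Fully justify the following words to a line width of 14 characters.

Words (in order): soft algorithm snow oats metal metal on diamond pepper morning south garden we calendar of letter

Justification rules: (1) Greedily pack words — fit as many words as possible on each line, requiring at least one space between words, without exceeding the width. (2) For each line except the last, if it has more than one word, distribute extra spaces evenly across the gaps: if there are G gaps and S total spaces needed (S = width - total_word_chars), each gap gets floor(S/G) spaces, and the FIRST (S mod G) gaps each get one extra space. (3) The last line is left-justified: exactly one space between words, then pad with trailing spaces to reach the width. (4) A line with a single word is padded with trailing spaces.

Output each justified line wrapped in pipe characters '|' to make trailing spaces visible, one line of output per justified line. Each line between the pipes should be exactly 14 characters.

Answer: |soft algorithm|
|snow      oats|
|metal metal on|
|diamond pepper|
|morning  south|
|garden      we|
|calendar    of|
|letter        |

Derivation:
Line 1: ['soft', 'algorithm'] (min_width=14, slack=0)
Line 2: ['snow', 'oats'] (min_width=9, slack=5)
Line 3: ['metal', 'metal', 'on'] (min_width=14, slack=0)
Line 4: ['diamond', 'pepper'] (min_width=14, slack=0)
Line 5: ['morning', 'south'] (min_width=13, slack=1)
Line 6: ['garden', 'we'] (min_width=9, slack=5)
Line 7: ['calendar', 'of'] (min_width=11, slack=3)
Line 8: ['letter'] (min_width=6, slack=8)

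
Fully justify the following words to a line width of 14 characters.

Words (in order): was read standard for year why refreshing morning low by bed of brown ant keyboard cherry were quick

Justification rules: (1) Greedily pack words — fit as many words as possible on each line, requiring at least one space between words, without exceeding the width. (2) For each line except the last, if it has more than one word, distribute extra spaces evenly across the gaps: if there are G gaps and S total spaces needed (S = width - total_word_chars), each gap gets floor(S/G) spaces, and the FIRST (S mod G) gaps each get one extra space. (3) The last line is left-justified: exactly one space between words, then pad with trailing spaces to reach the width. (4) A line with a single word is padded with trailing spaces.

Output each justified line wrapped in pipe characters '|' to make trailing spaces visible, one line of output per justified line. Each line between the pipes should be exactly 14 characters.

Answer: |was       read|
|standard   for|
|year       why|
|refreshing    |
|morning low by|
|bed  of  brown|
|ant   keyboard|
|cherry    were|
|quick         |

Derivation:
Line 1: ['was', 'read'] (min_width=8, slack=6)
Line 2: ['standard', 'for'] (min_width=12, slack=2)
Line 3: ['year', 'why'] (min_width=8, slack=6)
Line 4: ['refreshing'] (min_width=10, slack=4)
Line 5: ['morning', 'low', 'by'] (min_width=14, slack=0)
Line 6: ['bed', 'of', 'brown'] (min_width=12, slack=2)
Line 7: ['ant', 'keyboard'] (min_width=12, slack=2)
Line 8: ['cherry', 'were'] (min_width=11, slack=3)
Line 9: ['quick'] (min_width=5, slack=9)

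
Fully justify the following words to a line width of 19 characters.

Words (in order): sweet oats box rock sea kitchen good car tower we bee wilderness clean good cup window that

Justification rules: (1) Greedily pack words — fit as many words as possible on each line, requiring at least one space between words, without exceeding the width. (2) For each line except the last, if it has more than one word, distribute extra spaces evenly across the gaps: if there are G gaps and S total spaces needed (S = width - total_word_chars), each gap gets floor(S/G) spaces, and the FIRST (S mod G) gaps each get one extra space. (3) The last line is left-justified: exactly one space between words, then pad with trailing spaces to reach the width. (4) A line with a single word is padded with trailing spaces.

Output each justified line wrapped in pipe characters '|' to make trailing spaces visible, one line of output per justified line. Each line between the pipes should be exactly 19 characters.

Answer: |sweet oats box rock|
|sea   kitchen  good|
|car  tower  we  bee|
|wilderness    clean|
|good   cup   window|
|that               |

Derivation:
Line 1: ['sweet', 'oats', 'box', 'rock'] (min_width=19, slack=0)
Line 2: ['sea', 'kitchen', 'good'] (min_width=16, slack=3)
Line 3: ['car', 'tower', 'we', 'bee'] (min_width=16, slack=3)
Line 4: ['wilderness', 'clean'] (min_width=16, slack=3)
Line 5: ['good', 'cup', 'window'] (min_width=15, slack=4)
Line 6: ['that'] (min_width=4, slack=15)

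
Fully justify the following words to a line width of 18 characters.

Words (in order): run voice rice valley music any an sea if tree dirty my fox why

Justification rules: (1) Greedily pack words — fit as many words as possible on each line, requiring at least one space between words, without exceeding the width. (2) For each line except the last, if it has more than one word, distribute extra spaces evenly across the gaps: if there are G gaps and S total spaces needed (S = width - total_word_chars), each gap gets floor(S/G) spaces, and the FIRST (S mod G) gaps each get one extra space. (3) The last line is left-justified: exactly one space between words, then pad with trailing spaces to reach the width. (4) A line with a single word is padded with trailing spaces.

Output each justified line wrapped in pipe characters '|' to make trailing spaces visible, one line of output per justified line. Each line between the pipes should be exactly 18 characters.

Answer: |run   voice   rice|
|valley  music  any|
|an   sea  if  tree|
|dirty my fox why  |

Derivation:
Line 1: ['run', 'voice', 'rice'] (min_width=14, slack=4)
Line 2: ['valley', 'music', 'any'] (min_width=16, slack=2)
Line 3: ['an', 'sea', 'if', 'tree'] (min_width=14, slack=4)
Line 4: ['dirty', 'my', 'fox', 'why'] (min_width=16, slack=2)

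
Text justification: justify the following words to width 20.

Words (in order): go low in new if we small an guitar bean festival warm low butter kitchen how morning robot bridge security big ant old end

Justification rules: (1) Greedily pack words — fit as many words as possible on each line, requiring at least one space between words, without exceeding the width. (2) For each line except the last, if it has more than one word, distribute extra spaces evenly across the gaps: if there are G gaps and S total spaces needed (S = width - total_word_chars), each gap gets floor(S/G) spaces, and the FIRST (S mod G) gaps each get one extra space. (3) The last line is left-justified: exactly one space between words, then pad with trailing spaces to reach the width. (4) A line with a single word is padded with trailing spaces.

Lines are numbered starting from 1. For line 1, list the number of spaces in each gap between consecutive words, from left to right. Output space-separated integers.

Answer: 2 1 1 1 1

Derivation:
Line 1: ['go', 'low', 'in', 'new', 'if', 'we'] (min_width=19, slack=1)
Line 2: ['small', 'an', 'guitar', 'bean'] (min_width=20, slack=0)
Line 3: ['festival', 'warm', 'low'] (min_width=17, slack=3)
Line 4: ['butter', 'kitchen', 'how'] (min_width=18, slack=2)
Line 5: ['morning', 'robot', 'bridge'] (min_width=20, slack=0)
Line 6: ['security', 'big', 'ant', 'old'] (min_width=20, slack=0)
Line 7: ['end'] (min_width=3, slack=17)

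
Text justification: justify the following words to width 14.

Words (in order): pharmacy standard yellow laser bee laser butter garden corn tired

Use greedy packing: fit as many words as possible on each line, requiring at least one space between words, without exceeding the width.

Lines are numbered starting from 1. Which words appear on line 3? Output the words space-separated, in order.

Answer: yellow laser

Derivation:
Line 1: ['pharmacy'] (min_width=8, slack=6)
Line 2: ['standard'] (min_width=8, slack=6)
Line 3: ['yellow', 'laser'] (min_width=12, slack=2)
Line 4: ['bee', 'laser'] (min_width=9, slack=5)
Line 5: ['butter', 'garden'] (min_width=13, slack=1)
Line 6: ['corn', 'tired'] (min_width=10, slack=4)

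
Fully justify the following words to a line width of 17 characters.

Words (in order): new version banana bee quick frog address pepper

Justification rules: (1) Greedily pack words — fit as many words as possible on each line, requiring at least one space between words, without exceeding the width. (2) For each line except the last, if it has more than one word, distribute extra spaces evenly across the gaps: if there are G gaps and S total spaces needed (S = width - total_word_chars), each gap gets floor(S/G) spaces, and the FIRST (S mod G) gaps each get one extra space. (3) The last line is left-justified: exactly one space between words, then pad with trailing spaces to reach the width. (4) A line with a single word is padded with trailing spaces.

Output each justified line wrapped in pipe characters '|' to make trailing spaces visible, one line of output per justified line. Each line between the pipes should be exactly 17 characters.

Line 1: ['new', 'version'] (min_width=11, slack=6)
Line 2: ['banana', 'bee', 'quick'] (min_width=16, slack=1)
Line 3: ['frog', 'address'] (min_width=12, slack=5)
Line 4: ['pepper'] (min_width=6, slack=11)

Answer: |new       version|
|banana  bee quick|
|frog      address|
|pepper           |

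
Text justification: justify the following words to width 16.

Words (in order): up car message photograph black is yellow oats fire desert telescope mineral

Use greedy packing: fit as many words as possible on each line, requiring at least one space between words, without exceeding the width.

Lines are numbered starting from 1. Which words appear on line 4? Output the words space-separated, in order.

Answer: fire desert

Derivation:
Line 1: ['up', 'car', 'message'] (min_width=14, slack=2)
Line 2: ['photograph', 'black'] (min_width=16, slack=0)
Line 3: ['is', 'yellow', 'oats'] (min_width=14, slack=2)
Line 4: ['fire', 'desert'] (min_width=11, slack=5)
Line 5: ['telescope'] (min_width=9, slack=7)
Line 6: ['mineral'] (min_width=7, slack=9)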